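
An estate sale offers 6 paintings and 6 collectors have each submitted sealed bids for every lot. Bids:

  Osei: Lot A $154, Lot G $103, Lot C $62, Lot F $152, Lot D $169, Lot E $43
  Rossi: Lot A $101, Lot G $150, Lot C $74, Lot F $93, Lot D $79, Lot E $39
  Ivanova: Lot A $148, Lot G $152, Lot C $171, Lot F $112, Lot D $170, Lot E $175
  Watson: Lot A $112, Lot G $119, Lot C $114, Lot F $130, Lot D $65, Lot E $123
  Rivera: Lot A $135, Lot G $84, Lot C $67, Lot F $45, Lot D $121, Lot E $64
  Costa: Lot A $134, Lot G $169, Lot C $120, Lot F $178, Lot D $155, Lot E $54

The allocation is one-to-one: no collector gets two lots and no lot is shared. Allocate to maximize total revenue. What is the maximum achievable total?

Maximum total: $926

This is the linear assignment problem.
Optimal: Osei→Lot D ($169), Rossi→Lot G ($150), Ivanova→Lot C ($171), Watson→Lot E ($123), Rivera→Lot A ($135), Costa→Lot F ($178) — total 169+150+171+123+135+178 = $926.
Column-greedy (each lot in turn goes to its best remaining collector) gives $784, worse by 142.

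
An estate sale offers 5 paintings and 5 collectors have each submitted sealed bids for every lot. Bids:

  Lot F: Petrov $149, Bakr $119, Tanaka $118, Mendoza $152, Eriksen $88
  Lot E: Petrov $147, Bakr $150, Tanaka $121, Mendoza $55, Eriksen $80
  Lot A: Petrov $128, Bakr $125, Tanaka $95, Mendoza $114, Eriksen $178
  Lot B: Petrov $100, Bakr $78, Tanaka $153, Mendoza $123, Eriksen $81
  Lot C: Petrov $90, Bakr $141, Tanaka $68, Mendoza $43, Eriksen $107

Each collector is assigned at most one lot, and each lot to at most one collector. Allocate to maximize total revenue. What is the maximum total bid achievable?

Max total: $771

This is a one-to-one assignment (maximum-weight bipartite matching).
Optimal: Petrov→Lot E ($147), Bakr→Lot C ($141), Tanaka→Lot B ($153), Mendoza→Lot F ($152), Eriksen→Lot A ($178) — total 147+141+153+152+178 = $771.
Max-entry greedy (repeatedly take the single best remaining cell) gives $723, worse by 48.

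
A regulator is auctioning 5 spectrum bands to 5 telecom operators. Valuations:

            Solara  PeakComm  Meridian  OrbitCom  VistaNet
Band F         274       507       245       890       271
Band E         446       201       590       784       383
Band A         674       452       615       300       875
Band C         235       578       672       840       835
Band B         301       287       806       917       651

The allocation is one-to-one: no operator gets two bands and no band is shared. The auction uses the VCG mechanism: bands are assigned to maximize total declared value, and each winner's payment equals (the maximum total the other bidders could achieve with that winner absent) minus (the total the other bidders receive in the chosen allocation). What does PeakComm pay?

PeakComm pays $106M.

Efficient allocation: Solara→Band A ($674M), PeakComm→Band F ($507M), Meridian→Band B ($806M), OrbitCom→Band E ($784M), VistaNet→Band C ($835M); total welfare W = $3606M.
PeakComm receives Band F at value $507M, so the others get W − 507 = $3099M.
Without PeakComm: best allocation of the remaining 4 bidders over all 5 bands is Solara→Band A ($674M), Meridian→Band B ($806M), OrbitCom→Band F ($890M), VistaNet→Band C ($835M), total $3205M.
VCG payment = (others' best without PeakComm) − (others' welfare with PeakComm) = 3205 − 3099 = $106M.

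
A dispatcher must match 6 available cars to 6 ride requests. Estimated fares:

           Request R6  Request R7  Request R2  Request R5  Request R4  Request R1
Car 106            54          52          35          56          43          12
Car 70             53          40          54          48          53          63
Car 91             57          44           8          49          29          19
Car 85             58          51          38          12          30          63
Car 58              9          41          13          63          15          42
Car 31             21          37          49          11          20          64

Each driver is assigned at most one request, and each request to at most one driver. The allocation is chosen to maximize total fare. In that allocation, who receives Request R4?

Car 70 receives Request R4.

Optimal: Car 106→Request R7 ($52), Car 70→Request R4 ($53), Car 91→Request R6 ($57), Car 85→Request R1 ($63), Car 58→Request R5 ($63), Car 31→Request R2 ($49) — total 52+53+57+63+63+49 = $337.
Max-entry greedy (repeatedly take the single best remaining cell) gives $320, worse by 17.
Next-best assignment: Car 106→Request R4, Car 70→Request R2, Car 91→Request R6, Car 85→Request R7, Car 58→Request R5, Car 31→Request R1 = $332.
Swapping Car 106↔Car 31 (Car 106→Request R2 $35, Car 31→Request R7 $37) loses 29.
No other one-to-one assignment exceeds $337.
Car 70's own top request is Request R1 ($63), but forcing Car 70→Request R1 and reassigning the rest optimally gives only $326 — worse by 11.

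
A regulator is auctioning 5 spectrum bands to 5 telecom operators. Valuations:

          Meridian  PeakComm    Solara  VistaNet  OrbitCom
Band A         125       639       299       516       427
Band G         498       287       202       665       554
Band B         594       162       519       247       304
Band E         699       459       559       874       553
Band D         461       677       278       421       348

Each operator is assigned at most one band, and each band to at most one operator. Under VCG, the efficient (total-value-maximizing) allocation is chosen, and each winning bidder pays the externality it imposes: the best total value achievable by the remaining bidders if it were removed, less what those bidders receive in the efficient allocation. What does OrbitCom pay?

Efficient allocation: Meridian→Band D ($461M), PeakComm→Band A ($639M), Solara→Band B ($519M), VistaNet→Band E ($874M), OrbitCom→Band G ($554M); total welfare W = $3047M.
OrbitCom receives Band G at value $554M, so the others get W − 554 = $2493M.
Without OrbitCom: best allocation of the remaining 4 bidders over all 5 bands is Meridian→Band G ($498M), PeakComm→Band D ($677M), Solara→Band B ($519M), VistaNet→Band E ($874M), total $2568M.
VCG payment = (others' best without OrbitCom) − (others' welfare with OrbitCom) = 2568 − 2493 = $75M.

OrbitCom pays $75M.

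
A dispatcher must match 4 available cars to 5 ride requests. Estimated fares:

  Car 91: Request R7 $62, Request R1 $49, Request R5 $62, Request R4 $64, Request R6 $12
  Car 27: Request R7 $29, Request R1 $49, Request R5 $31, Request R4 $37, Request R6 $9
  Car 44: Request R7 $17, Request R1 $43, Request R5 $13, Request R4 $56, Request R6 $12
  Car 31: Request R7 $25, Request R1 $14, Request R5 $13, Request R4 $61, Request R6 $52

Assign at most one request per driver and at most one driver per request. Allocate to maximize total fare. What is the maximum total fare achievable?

Max total: $219

Optimal: Car 91→Request R7 ($62), Car 27→Request R1 ($49), Car 44→Request R4 ($56), Car 31→Request R6 ($52) — total 62+49+56+52 = $219.
Column-greedy (each request in turn goes to its best remaining driver) gives $185, worse by 34.
No other one-to-one assignment exceeds $219.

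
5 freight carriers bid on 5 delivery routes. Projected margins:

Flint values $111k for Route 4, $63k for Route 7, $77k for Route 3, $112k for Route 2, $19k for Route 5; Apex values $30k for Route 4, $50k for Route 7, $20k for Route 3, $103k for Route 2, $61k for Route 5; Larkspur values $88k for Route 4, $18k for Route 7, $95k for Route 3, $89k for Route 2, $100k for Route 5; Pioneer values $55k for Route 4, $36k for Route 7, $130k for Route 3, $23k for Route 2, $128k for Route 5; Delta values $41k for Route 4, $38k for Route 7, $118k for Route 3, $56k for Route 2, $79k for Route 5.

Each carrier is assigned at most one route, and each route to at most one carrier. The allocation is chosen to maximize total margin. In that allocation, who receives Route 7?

Optimal: Flint→Route 7 ($63k), Apex→Route 2 ($103k), Larkspur→Route 4 ($88k), Pioneer→Route 5 ($128k), Delta→Route 3 ($118k) — total 63+103+88+128+118 = $500k.
Flint's own top route is Route 2 ($112k), but forcing Flint→Route 2 and reassigning the rest optimally gives only $496k — worse by 4.

Flint receives Route 7.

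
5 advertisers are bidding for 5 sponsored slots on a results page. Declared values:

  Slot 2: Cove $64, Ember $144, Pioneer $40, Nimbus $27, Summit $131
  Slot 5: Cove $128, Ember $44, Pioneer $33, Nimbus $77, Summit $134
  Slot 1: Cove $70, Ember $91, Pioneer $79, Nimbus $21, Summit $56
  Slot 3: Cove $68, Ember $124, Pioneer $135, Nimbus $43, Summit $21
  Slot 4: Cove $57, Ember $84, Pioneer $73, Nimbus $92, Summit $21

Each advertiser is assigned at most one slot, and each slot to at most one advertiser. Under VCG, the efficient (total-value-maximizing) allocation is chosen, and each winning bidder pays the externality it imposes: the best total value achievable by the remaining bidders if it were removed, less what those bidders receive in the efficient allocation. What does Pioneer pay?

Efficient allocation: Cove→Slot 5 ($128), Ember→Slot 1 ($91), Pioneer→Slot 3 ($135), Nimbus→Slot 4 ($92), Summit→Slot 2 ($131); total welfare W = $577.
Pioneer receives Slot 3 at value $135, so the others get W − 135 = $442.
Without Pioneer: best allocation of the remaining 4 bidders over all 5 slots is Cove→Slot 5 ($128), Ember→Slot 3 ($124), Nimbus→Slot 4 ($92), Summit→Slot 2 ($131), total $475.
VCG payment = (others' best without Pioneer) − (others' welfare with Pioneer) = 475 − 442 = $33.

Pioneer pays $33.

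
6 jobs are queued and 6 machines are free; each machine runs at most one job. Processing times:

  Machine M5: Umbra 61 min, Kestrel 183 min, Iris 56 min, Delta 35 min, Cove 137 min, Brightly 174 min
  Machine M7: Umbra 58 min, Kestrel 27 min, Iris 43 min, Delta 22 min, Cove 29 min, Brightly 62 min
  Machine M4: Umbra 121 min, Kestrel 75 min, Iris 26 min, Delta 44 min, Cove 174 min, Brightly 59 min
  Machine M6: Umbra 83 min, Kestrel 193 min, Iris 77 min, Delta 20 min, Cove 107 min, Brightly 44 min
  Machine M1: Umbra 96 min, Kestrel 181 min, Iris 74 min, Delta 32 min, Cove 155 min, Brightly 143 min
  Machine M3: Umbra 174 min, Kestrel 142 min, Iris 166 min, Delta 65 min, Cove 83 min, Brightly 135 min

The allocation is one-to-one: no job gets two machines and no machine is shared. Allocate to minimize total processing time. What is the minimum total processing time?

Min total: 273 min

This is the linear assignment problem.
Optimal: Umbra→Machine M5 (61 min), Kestrel→Machine M7 (27 min), Iris→Machine M4 (26 min), Delta→Machine M1 (32 min), Cove→Machine M3 (83 min), Brightly→Machine M6 (44 min) — total 61+27+26+32+83+44 = 273 min.
Column-greedy (each machine in turn goes to its cheapest remaining job) gives 311 min, worse by 38.
Next-best assignment: Umbra→Machine M1, Kestrel→Machine M7, Iris→Machine M4, Delta→Machine M5, Cove→Machine M3, Brightly→Machine M6 = 311 min.
Checked against all permutations: 273 min is optimal.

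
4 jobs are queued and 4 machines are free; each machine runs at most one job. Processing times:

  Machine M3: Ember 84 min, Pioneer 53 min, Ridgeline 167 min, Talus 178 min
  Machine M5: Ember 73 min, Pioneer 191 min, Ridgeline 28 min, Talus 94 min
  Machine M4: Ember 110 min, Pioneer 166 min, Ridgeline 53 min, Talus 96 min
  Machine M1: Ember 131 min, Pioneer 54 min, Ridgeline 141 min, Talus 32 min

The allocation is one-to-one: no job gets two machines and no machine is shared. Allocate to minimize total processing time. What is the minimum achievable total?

Optimal: Ember→Machine M5 (73 min), Pioneer→Machine M3 (53 min), Ridgeline→Machine M4 (53 min), Talus→Machine M1 (32 min) — total 73+53+53+32 = 211 min.
Min-entry greedy (repeatedly take the single cheapest remaining cell) gives 223 min, worse by 12.
Next-best assignment: Ember→Machine M4, Pioneer→Machine M3, Ridgeline→Machine M5, Talus→Machine M1 = 223 min.
Swapping Talus↔Ember (Talus→Machine M5 94 min, Ember→Machine M1 131 min) adds 120.

Min total: 211 min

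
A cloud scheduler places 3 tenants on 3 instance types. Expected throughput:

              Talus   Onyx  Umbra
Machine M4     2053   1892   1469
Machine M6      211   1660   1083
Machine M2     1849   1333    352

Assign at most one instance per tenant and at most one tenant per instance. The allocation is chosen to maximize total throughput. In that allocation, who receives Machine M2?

Optimal: Talus→Machine M2 (1849 ops/s), Onyx→Machine M6 (1660 ops/s), Umbra→Machine M4 (1469 ops/s) — total 1849+1660+1469 = 4978 ops/s.
Column-greedy (each instance in turn goes to its best remaining tenant) gives 4065 ops/s, worse by 913.
Talus's own top instance is Machine M4 (2053 ops/s), but forcing Talus→Machine M4 and reassigning the rest optimally gives only 4469 ops/s — worse by 509.

Talus receives Machine M2.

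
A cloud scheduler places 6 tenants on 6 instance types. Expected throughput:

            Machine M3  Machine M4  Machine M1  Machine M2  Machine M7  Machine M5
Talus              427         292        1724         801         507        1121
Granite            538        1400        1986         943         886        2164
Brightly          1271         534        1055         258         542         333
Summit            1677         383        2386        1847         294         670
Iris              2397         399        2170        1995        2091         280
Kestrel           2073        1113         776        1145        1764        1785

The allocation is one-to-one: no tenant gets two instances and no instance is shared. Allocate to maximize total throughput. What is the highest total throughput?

Optimal: Talus→Machine M1 (1724 ops/s), Granite→Machine M5 (2164 ops/s), Brightly→Machine M4 (534 ops/s), Summit→Machine M2 (1847 ops/s), Iris→Machine M7 (2091 ops/s), Kestrel→Machine M3 (2073 ops/s) — total 1724+2164+534+1847+2091+2073 = 10433 ops/s.
Column-greedy (each instance in turn goes to its best remaining tenant) gives 8991 ops/s, worse by 1442.
Every other assignment is strictly worse.

Max total: 10433 ops/s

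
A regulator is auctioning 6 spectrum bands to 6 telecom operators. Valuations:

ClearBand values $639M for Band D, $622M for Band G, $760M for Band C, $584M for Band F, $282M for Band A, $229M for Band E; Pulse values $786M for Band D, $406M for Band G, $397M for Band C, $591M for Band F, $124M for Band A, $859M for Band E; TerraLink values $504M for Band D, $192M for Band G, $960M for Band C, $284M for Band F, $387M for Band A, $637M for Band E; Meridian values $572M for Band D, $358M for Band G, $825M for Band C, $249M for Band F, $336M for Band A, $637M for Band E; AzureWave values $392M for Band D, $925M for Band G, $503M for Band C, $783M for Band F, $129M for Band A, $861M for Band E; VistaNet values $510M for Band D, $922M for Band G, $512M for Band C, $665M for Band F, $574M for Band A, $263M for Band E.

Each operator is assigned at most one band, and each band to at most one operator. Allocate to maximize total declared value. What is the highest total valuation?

Optimal: ClearBand→Band D ($639M), Pulse→Band E ($859M), TerraLink→Band C ($960M), Meridian→Band A ($336M), AzureWave→Band F ($783M), VistaNet→Band G ($922M) — total 639+859+960+336+783+922 = $4499M.
Max-entry greedy (repeatedly take the single best remaining cell) gives $4384M, worse by 115.
Next-best assignment: ClearBand→Band F, Pulse→Band E, TerraLink→Band C, Meridian→Band D, AzureWave→Band G, VistaNet→Band A = $4474M.
No other one-to-one assignment exceeds $4499M.

Max total: $4499M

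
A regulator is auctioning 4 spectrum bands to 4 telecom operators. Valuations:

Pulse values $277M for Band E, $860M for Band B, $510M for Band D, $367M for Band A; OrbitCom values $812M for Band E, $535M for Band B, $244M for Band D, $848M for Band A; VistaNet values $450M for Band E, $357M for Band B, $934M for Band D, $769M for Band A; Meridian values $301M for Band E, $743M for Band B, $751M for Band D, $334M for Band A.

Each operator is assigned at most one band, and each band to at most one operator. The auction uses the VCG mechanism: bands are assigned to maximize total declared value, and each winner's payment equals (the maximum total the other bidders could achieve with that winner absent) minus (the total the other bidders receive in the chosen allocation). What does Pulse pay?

Efficient allocation: Pulse→Band B ($860M), OrbitCom→Band E ($812M), VistaNet→Band A ($769M), Meridian→Band D ($751M); total welfare W = $3192M.
Pulse receives Band B at value $860M, so the others get W − 860 = $2332M.
Without Pulse: best allocation of the remaining 3 bidders over all 4 bands is OrbitCom→Band A ($848M), VistaNet→Band D ($934M), Meridian→Band B ($743M), total $2525M.
VCG payment = (others' best without Pulse) − (others' welfare with Pulse) = 2525 − 2332 = $193M.

Pulse pays $193M.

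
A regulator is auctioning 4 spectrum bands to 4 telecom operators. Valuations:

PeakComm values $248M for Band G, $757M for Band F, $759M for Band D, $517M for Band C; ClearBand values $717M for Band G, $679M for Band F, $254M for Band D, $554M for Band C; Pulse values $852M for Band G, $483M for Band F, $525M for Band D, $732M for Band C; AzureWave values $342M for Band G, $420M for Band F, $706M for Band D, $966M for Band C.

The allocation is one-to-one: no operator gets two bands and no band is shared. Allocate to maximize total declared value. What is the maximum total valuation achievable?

Optimal: PeakComm→Band D ($759M), ClearBand→Band F ($679M), Pulse→Band G ($852M), AzureWave→Band C ($966M) — total 759+679+852+966 = $3256M.
Row-greedy (each operator in turn takes its best remaining band) gives $2628M, worse by 628.
Next-best assignment: PeakComm→Band F, ClearBand→Band G, Pulse→Band D, AzureWave→Band C = $2965M.
Checked against all permutations: $3256M is optimal.

Maximum total: $3256M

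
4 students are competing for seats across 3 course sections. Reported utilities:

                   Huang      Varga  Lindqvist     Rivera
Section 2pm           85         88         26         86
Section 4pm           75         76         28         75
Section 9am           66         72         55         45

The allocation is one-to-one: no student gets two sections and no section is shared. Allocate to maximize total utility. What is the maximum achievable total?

This is a one-to-one assignment (maximum-weight bipartite matching).
Optimal: Rivera→Section 2pm (86 points), Huang→Section 4pm (75 points), Varga→Section 9am (72 points) — total 86+75+72 = 233 points.
Max-entry greedy (repeatedly take the single best remaining cell) gives 218 points, worse by 15.

Maximum total: 233 points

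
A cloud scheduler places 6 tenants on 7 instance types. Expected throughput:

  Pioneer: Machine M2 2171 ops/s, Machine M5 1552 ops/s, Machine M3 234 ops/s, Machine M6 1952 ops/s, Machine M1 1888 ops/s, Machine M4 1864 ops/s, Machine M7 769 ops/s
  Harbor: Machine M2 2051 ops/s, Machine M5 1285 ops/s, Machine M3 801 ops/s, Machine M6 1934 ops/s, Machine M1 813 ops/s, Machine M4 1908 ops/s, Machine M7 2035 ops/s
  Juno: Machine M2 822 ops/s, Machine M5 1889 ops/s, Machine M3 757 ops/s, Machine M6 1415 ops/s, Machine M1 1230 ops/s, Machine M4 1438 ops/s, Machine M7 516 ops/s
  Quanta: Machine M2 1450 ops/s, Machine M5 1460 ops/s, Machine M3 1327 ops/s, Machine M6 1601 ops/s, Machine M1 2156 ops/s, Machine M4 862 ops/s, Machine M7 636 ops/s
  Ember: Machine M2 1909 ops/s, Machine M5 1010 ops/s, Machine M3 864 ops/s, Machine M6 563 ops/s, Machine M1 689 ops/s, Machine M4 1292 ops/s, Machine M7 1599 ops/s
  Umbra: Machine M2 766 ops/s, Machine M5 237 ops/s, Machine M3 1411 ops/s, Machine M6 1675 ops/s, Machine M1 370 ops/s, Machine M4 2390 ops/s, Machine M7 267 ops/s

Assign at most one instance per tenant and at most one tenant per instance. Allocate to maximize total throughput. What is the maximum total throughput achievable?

Optimal: Pioneer→Machine M6 (1952 ops/s), Harbor→Machine M7 (2035 ops/s), Juno→Machine M5 (1889 ops/s), Quanta→Machine M1 (2156 ops/s), Ember→Machine M2 (1909 ops/s), Umbra→Machine M4 (2390 ops/s) — total 1952+2035+1889+2156+1909+2390 = 12331 ops/s.
Row-greedy (each tenant in turn takes its best remaining instance) gives 11218 ops/s, worse by 1113.
Next-best assignment: Pioneer→Machine M2, Harbor→Machine M6, Juno→Machine M5, Quanta→Machine M1, Ember→Machine M7, Umbra→Machine M4 = 12139 ops/s.

Maximum total: 12331 ops/s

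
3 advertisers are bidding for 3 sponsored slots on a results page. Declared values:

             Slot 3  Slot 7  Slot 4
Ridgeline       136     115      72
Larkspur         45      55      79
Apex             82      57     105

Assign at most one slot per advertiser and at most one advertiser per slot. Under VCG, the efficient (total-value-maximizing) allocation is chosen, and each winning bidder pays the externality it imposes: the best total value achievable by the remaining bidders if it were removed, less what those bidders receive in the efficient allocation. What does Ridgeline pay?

Ridgeline pays $1.

Efficient allocation: Ridgeline→Slot 3 ($136), Larkspur→Slot 7 ($55), Apex→Slot 4 ($105); total welfare W = $296.
Ridgeline receives Slot 3 at value $136, so the others get W − 136 = $160.
Without Ridgeline: best allocation of the remaining 2 bidders over all 3 slots is Larkspur→Slot 4 ($79), Apex→Slot 3 ($82), total $161.
VCG payment = (others' best without Ridgeline) − (others' welfare with Ridgeline) = 161 − 160 = $1.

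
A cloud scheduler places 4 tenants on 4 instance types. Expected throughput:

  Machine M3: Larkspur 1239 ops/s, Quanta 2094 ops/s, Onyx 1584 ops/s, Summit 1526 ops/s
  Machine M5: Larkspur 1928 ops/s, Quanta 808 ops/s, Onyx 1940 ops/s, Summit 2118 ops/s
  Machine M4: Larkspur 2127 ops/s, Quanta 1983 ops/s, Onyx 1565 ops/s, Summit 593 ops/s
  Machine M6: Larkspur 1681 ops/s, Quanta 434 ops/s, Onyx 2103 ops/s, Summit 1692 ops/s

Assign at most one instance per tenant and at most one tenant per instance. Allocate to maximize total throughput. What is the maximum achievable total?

Optimal: Larkspur→Machine M4 (2127 ops/s), Quanta→Machine M3 (2094 ops/s), Onyx→Machine M6 (2103 ops/s), Summit→Machine M5 (2118 ops/s) — total 2127+2094+2103+2118 = 8442 ops/s.
Next-best assignment: Larkspur→Machine M4, Quanta→Machine M3, Onyx→Machine M5, Summit→Machine M6 = 7853 ops/s.
Swapping Quanta↔Onyx (Quanta→Machine M6 434 ops/s, Onyx→Machine M3 1584 ops/s) loses 2179.

Max total: 8442 ops/s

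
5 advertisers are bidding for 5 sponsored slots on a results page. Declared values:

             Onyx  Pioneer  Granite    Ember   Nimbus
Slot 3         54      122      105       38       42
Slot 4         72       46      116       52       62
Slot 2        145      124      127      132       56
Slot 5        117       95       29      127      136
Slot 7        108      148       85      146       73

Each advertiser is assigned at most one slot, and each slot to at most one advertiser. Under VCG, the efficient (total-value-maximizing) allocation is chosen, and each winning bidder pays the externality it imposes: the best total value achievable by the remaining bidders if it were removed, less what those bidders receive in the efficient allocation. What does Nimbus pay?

Nimbus pays $7.

Efficient allocation: Onyx→Slot 2 ($145), Pioneer→Slot 3 ($122), Granite→Slot 4 ($116), Ember→Slot 7 ($146), Nimbus→Slot 5 ($136); total welfare W = $665.
Nimbus receives Slot 5 at value $136, so the others get W − 136 = $529.
Without Nimbus: best allocation of the remaining 4 bidders over all 5 slots is Onyx→Slot 2 ($145), Pioneer→Slot 7 ($148), Granite→Slot 4 ($116), Ember→Slot 5 ($127), total $536.
VCG payment = (others' best without Nimbus) − (others' welfare with Nimbus) = 536 − 529 = $7.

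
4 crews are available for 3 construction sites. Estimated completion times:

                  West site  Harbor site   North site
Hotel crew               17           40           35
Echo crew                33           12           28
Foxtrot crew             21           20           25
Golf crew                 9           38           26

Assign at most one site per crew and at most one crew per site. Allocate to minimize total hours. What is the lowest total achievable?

Minimum total: 46 hours

Optimal: Golf crew→West site (9 hours), Echo crew→Harbor site (12 hours), Foxtrot crew→North site (25 hours) — total 9+12+25 = 46 hours.
Row-greedy (each crew in turn takes its cheapest remaining site) gives 54 hours, worse by 8.
Checked against all permutations: 46 hours is optimal.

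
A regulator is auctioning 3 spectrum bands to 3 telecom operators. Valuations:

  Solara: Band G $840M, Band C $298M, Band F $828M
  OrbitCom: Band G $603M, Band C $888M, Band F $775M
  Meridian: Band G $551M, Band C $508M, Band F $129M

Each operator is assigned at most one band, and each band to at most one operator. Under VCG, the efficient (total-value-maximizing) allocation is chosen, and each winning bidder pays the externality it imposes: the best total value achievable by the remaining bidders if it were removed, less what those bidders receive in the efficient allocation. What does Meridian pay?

Meridian pays $12M.

Efficient allocation: Solara→Band F ($828M), OrbitCom→Band C ($888M), Meridian→Band G ($551M); total welfare W = $2267M.
Meridian receives Band G at value $551M, so the others get W − 551 = $1716M.
Without Meridian: best allocation of the remaining 2 bidders over all 3 bands is Solara→Band G ($840M), OrbitCom→Band C ($888M), total $1728M.
VCG payment = (others' best without Meridian) − (others' welfare with Meridian) = 1728 − 1716 = $12M.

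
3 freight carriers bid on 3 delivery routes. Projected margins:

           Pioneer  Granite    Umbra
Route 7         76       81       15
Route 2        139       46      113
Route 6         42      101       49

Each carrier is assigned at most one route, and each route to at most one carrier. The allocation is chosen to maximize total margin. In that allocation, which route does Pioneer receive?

Pioneer receives Route 7.

Treat this as an assignment problem: match each carrier to one route.
Optimal: Pioneer→Route 7 ($76k), Granite→Route 6 ($101k), Umbra→Route 2 ($113k) — total 76+101+113 = $290k.
Row-greedy (each carrier in turn takes its best remaining route) gives $255k, worse by 35.
Checked against all permutations: $290k is optimal.
Pioneer's own top route is Route 2 ($139k), but forcing Pioneer→Route 2 and reassigning the rest optimally gives only $269k — worse by 21.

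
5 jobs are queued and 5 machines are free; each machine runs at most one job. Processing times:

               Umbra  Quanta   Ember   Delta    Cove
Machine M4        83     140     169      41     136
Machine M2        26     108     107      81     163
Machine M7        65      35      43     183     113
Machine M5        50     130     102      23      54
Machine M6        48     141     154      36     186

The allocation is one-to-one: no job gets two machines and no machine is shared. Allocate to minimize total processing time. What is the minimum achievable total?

This is a one-to-one assignment (minimum-cost bipartite matching).
Optimal: Umbra→Machine M6 (48 min), Quanta→Machine M7 (35 min), Ember→Machine M2 (107 min), Delta→Machine M4 (41 min), Cove→Machine M5 (54 min) — total 48+35+107+41+54 = 285 min.
Next-best assignment: Umbra→Machine M6, Quanta→Machine M2, Ember→Machine M7, Delta→Machine M4, Cove→Machine M5 = 294 min.
Every other assignment is strictly worse.

Minimum total: 285 min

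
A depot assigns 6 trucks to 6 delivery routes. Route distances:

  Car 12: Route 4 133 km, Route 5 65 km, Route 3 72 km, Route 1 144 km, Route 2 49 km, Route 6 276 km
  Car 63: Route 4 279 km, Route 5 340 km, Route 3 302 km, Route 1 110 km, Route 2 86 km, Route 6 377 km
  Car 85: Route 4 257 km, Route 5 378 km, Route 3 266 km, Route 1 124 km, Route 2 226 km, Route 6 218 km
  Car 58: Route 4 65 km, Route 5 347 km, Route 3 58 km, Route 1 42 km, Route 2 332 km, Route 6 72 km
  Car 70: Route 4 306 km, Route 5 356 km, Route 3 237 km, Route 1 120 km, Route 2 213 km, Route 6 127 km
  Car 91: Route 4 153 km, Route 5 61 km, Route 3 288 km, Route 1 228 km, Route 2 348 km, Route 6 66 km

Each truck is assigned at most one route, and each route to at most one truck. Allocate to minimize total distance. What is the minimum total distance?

Optimal: Car 12→Route 3 (72 km), Car 63→Route 2 (86 km), Car 85→Route 1 (124 km), Car 58→Route 4 (65 km), Car 70→Route 6 (127 km), Car 91→Route 5 (61 km) — total 72+86+124+65+127+61 = 535 km.
Checked against all permutations: 535 km is optimal.

Minimum total: 535 km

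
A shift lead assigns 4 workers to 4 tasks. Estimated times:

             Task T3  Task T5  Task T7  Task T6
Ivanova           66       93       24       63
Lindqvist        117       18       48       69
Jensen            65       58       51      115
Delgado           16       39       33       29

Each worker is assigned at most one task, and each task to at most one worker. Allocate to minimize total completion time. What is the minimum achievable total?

Minimum total: 136 min

Optimal: Ivanova→Task T7 (24 min), Lindqvist→Task T5 (18 min), Jensen→Task T3 (65 min), Delgado→Task T6 (29 min) — total 24+18+65+29 = 136 min.
Min-entry greedy (repeatedly take the single cheapest remaining cell) gives 173 min, worse by 37.
Swapping Jensen↔Lindqvist (Jensen→Task T5 58 min, Lindqvist→Task T3 117 min) adds 92.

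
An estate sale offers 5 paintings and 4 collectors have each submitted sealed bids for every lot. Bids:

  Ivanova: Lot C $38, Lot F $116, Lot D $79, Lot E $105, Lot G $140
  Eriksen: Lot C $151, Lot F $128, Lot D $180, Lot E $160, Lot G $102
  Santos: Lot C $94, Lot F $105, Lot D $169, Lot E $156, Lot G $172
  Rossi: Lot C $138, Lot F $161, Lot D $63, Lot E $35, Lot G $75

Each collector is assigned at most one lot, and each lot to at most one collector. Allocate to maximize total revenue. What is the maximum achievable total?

Maximum total: $637

Treat this as an assignment problem: match each collector to one lot.
Optimal: Ivanova→Lot G ($140), Eriksen→Lot D ($180), Santos→Lot E ($156), Rossi→Lot F ($161) — total 140+180+156+161 = $637.
Every other assignment is strictly worse.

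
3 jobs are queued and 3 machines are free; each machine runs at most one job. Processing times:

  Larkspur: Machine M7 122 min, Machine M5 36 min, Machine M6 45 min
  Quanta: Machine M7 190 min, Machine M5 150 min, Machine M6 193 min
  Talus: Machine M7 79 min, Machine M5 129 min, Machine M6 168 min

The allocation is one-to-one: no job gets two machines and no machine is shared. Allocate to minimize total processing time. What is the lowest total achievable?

Treat this as an assignment problem: match each job to one machine.
Optimal: Larkspur→Machine M6 (45 min), Quanta→Machine M5 (150 min), Talus→Machine M7 (79 min) — total 45+150+79 = 274 min.
Column-greedy (each machine in turn goes to its cheapest remaining job) gives 308 min, worse by 34.
Next-best assignment: Larkspur→Machine M5, Quanta→Machine M6, Talus→Machine M7 = 308 min.
Swapping Quanta↔Talus (Quanta→Machine M7 190 min, Talus→Machine M5 129 min) adds 90.
No other one-to-one assignment undercuts 274 min.

Min total: 274 min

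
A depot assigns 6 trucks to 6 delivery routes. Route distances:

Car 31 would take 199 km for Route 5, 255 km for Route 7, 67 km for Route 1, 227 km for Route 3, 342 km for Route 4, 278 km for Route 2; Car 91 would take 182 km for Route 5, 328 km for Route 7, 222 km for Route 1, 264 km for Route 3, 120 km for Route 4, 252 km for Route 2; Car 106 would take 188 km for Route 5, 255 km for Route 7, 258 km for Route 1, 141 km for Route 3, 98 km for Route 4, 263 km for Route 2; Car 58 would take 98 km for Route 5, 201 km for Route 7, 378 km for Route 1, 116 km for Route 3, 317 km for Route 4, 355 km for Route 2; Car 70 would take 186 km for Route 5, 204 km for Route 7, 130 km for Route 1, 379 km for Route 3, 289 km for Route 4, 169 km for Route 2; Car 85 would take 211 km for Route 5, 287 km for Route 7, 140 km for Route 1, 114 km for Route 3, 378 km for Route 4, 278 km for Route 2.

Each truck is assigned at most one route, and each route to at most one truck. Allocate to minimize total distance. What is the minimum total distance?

Minimum total: 823 km

Optimal: Car 31→Route 1 (67 km), Car 91→Route 4 (120 km), Car 106→Route 7 (255 km), Car 58→Route 5 (98 km), Car 70→Route 2 (169 km), Car 85→Route 3 (114 km) — total 67+120+255+98+169+114 = 823 km.
Row-greedy (each truck in turn takes its cheapest remaining route) gives 882 km, worse by 59.
Next-best assignment: Car 31→Route 1, Car 91→Route 5, Car 106→Route 4, Car 58→Route 7, Car 70→Route 2, Car 85→Route 3 = 831 km.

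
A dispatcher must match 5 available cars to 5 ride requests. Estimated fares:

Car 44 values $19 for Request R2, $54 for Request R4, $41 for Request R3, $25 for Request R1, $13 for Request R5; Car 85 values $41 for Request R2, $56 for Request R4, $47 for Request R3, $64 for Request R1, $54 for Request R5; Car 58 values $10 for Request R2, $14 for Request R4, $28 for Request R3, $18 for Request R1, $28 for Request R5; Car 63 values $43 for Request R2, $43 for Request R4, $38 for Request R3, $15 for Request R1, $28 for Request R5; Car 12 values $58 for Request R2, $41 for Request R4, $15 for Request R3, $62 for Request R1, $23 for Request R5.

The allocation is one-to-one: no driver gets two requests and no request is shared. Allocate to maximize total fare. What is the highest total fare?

Maximum total: $242

Optimal: Car 44→Request R4 ($54), Car 85→Request R1 ($64), Car 58→Request R5 ($28), Car 63→Request R3 ($38), Car 12→Request R2 ($58) — total 54+64+28+38+58 = $242.
Column-greedy (each request in turn goes to its best remaining driver) gives $201, worse by 41.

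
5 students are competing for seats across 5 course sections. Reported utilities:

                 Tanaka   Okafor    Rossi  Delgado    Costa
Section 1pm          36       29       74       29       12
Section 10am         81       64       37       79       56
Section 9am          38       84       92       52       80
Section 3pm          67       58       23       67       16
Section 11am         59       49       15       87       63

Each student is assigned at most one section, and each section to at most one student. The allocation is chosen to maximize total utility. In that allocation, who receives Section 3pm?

Okafor receives Section 3pm.

Optimal: Tanaka→Section 10am (81 points), Okafor→Section 3pm (58 points), Rossi→Section 1pm (74 points), Delgado→Section 11am (87 points), Costa→Section 9am (80 points) — total 81+58+74+87+80 = 380 points.
Row-greedy (each student in turn takes its best remaining section) gives 342 points, worse by 38.
Okafor's own top section is Section 9am (84 points), but forcing Okafor→Section 9am and reassigning the rest optimally gives only 369 points — worse by 11.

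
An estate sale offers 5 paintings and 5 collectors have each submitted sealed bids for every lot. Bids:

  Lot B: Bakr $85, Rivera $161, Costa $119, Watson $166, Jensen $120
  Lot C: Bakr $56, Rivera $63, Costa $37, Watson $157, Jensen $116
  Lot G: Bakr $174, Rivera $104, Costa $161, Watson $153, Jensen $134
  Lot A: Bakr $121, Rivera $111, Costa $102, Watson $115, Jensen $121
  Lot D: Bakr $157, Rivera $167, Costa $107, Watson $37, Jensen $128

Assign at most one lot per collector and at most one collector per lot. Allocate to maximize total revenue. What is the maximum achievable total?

Maximum total: $757

Treat this as an assignment problem: match each collector to one lot.
Optimal: Bakr→Lot D ($157), Rivera→Lot B ($161), Costa→Lot G ($161), Watson→Lot C ($157), Jensen→Lot A ($121) — total 157+161+161+157+121 = $757.
Max-entry greedy (repeatedly take the single best remaining cell) gives $665, worse by 92.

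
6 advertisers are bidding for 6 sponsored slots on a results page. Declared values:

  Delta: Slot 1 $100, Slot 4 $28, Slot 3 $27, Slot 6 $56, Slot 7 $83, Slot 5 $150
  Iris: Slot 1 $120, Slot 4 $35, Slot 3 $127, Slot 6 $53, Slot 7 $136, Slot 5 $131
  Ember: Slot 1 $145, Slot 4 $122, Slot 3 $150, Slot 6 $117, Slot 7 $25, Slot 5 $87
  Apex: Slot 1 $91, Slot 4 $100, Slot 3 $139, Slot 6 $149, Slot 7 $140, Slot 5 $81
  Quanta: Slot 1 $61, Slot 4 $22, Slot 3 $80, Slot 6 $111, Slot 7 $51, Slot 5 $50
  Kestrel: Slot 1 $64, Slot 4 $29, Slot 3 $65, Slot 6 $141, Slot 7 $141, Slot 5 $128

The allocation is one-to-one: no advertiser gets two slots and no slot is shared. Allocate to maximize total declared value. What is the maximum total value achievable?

Maximum total: $783

Optimal: Delta→Slot 5 ($150), Iris→Slot 1 ($120), Ember→Slot 4 ($122), Apex→Slot 3 ($139), Quanta→Slot 6 ($111), Kestrel→Slot 7 ($141) — total 150+120+122+139+111+141 = $783.
Next-best assignment: Delta→Slot 5, Iris→Slot 3, Ember→Slot 1, Apex→Slot 4, Quanta→Slot 6, Kestrel→Slot 7 = $774.
Swapping Kestrel↔Iris (Kestrel→Slot 1 $64, Iris→Slot 7 $136) loses 61.
No other one-to-one assignment exceeds $783.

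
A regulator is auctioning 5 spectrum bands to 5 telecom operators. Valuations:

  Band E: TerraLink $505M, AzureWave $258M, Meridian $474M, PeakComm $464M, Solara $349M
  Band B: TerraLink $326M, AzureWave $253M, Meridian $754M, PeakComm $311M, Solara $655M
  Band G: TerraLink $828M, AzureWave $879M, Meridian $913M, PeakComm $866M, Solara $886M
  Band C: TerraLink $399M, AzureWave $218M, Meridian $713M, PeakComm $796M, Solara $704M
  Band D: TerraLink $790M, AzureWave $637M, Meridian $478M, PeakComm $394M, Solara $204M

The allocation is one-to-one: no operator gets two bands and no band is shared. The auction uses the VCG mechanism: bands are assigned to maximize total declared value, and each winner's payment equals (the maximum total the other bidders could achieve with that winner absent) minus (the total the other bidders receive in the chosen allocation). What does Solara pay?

Solara pays $280M.

Efficient allocation: TerraLink→Band D ($790M), AzureWave→Band G ($879M), Meridian→Band E ($474M), PeakComm→Band C ($796M), Solara→Band B ($655M); total welfare W = $3594M.
Solara receives Band B at value $655M, so the others get W − 655 = $2939M.
Without Solara: best allocation of the remaining 4 bidders over all 5 bands is TerraLink→Band D ($790M), AzureWave→Band G ($879M), Meridian→Band B ($754M), PeakComm→Band C ($796M), total $3219M.
VCG payment = (others' best without Solara) − (others' welfare with Solara) = 3219 − 2939 = $280M.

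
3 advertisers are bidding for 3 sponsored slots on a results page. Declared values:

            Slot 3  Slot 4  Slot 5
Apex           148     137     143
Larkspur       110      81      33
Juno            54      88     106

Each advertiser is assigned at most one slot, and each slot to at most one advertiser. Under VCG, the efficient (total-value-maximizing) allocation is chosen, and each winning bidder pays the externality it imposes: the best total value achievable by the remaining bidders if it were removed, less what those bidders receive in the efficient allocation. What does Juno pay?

Efficient allocation: Apex→Slot 4 ($137), Larkspur→Slot 3 ($110), Juno→Slot 5 ($106); total welfare W = $353.
Juno receives Slot 5 at value $106, so the others get W − 106 = $247.
Without Juno: best allocation of the remaining 2 bidders over all 3 slots is Apex→Slot 5 ($143), Larkspur→Slot 3 ($110), total $253.
VCG payment = (others' best without Juno) − (others' welfare with Juno) = 253 − 247 = $6.

Juno pays $6.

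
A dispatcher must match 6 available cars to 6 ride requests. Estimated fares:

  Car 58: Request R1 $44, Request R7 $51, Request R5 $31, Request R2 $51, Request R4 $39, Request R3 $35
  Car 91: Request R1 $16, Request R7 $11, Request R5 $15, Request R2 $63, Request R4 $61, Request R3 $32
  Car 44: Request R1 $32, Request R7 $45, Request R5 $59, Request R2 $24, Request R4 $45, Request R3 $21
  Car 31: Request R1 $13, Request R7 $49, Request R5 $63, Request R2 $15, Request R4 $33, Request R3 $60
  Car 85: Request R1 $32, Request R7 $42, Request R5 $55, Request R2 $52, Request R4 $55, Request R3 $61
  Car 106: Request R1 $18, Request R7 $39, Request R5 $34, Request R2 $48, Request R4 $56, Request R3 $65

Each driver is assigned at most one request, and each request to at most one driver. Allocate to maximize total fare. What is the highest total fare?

Max total: $335

Optimal: Car 58→Request R1 ($44), Car 91→Request R2 ($63), Car 44→Request R7 ($45), Car 31→Request R5 ($63), Car 85→Request R4 ($55), Car 106→Request R3 ($65) — total 44+63+45+63+55+65 = $335.
Row-greedy (each driver in turn takes its best remaining request) gives $306, worse by 29.
Checked against all permutations: $335 is optimal.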